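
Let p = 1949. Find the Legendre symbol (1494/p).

Pull out 2: since 1949 ≡ 5 (mod 8), (2/1949) = -1.
Reciprocity: 747 ≡ 3 and 1949 ≡ 1 (mod 4), so (747/1949) = +(1949/747).
Reduce top mod 747: now compute (455/747).
Reciprocity: 455 ≡ 3 and 747 ≡ 3 (mod 4), so (455/747) = −(747/455).
Reduce top mod 455: now compute (292/455).
Pull out 2^2: since 455 ≡ 7 (mod 8), (2/455) = +1, so (2/455)^2 = +1.
Reciprocity: 73 ≡ 1 and 455 ≡ 3 (mod 4), so (73/455) = +(455/73).
Reduce top mod 73: now compute (17/73).
Reciprocity: 17 ≡ 1 and 73 ≡ 1 (mod 4), so (17/73) = +(73/17).
Reduce top mod 17: now compute (5/17).
Reciprocity: 5 ≡ 1 and 17 ≡ 1 (mod 4), so (5/17) = +(17/5).
Reduce top mod 5: now compute (2/5).
Pull out 2: since 5 ≡ 5 (mod 8), (2/5) = -1.
Reached (1/5) = 1. Collecting the sign flips along the way, the symbol is -1.

-1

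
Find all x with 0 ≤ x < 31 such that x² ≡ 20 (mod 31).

Since 31 ≡ 3 (mod 4), a square root of 20 is 20^((31+1)/4) = 20^8 mod 31.
Repeated squaring: 20^2≡28, 20^4≡9, 20^8≡19 (mod 31).
20^8 = 20^(8) ≡ 19 (mod 31).
Check: 19² = 361 ≡ 20 (mod 31). The two roots are 12 and 19.

12, 19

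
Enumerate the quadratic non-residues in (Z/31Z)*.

Square k = 1,…,15 (k and 31−k give the same square):
1²=1, 2²=4, 3²=9, 4²=16, 5²=25, 6²≡5, 7²≡18, 8²≡2, 9²≡19, 10²≡7, 11²≡28, 12²≡20, 13²≡14, 14²≡10, 15²≡8 (mod 31).
The residues are {1, 2, 4, 5, 7, 8, 9, 10, 14, 16, 18, 19, 20, 25, 28}; the non-residues are the remaining 15 nonzero classes.

3, 6, 11, 12, 13, 15, 17, 21, 22, 23, 24, 26, 27, 29, 30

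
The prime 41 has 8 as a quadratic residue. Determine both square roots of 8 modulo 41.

7, 34

41 ≡ 1 (mod 4), so we find a root by search.
Trying successive values, 7² = 49 ≡ 8 (mod 41). The other root is 41 − 7 = 34.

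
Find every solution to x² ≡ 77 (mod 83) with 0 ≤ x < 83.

34, 49

Since 83 ≡ 3 (mod 4), a square root of 77 is 77^((83+1)/4) = 77^21 mod 83.
Repeated squaring: 77^2≡36, 77^4≡51, 77^8≡28, 77^16≡37 (mod 83).
77^21 = 77^(16+4+1) ≡ 49 (mod 83).
Check: 49² = 2401 ≡ 77 (mod 83). The two roots are 34 and 49.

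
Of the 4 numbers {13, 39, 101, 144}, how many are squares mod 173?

2

(13/173) = +1 → QR.
(39/173) = -1 → non-residue.
(101/173) = -1 → non-residue.
(144/173) = +1 → QR.
Total quadratic residues among the 4: 2.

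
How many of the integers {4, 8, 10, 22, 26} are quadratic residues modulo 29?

2

(4/29) = +1 → QR.
(8/29) = -1 → non-residue.
(10/29) = -1 → non-residue.
(22/29) = +1 → QR.
(26/29) = -1 → non-residue.
Total quadratic residues among the 5: 2.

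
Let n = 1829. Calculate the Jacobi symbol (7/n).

1

Reciprocity: 7 ≡ 3 and 1829 ≡ 1 (mod 4), so (7/1829) = +(1829/7).
Reduce top mod 7: now compute (2/7).
Pull out 2: since 7 ≡ 7 (mod 8), (2/7) = +1.
Reached (1/7) = 1. Collecting the sign flips along the way, the symbol is +1.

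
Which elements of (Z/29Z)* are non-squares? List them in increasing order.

Square k = 1,…,14 (k and 29−k give the same square):
1²=1, 2²=4, 3²=9, 4²=16, 5²=25, 6²≡7, 7²≡20, 8²≡6, 9²≡23, 10²≡13, 11²≡5, 12²≡28, 13²≡24, 14²≡22 (mod 29).
The residues are {1, 4, 5, 6, 7, 9, 13, 16, 20, 22, 23, 24, 25, 28}; the non-residues are the remaining 14 nonzero classes.

2 3 8 10 11 12 14 15 17 18 19 21 26 27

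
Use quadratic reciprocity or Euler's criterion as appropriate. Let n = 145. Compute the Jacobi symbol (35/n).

Reciprocity: 35 ≡ 3 and 145 ≡ 1 (mod 4), so (35/145) = +(145/35).
Reduce top mod 35: now compute (5/35).
Reciprocity: 5 ≡ 1 and 35 ≡ 3 (mod 4), so (5/35) = +(35/5).
Reduce top mod 5: now compute (0/5).
Top reduces to 0: gcd > 1, so the symbol is 0.

0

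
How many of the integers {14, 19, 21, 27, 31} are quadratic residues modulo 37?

(14/37) = -1 → non-residue.
(19/37) = -1 → non-residue.
(21/37) = +1 → QR.
(27/37) = +1 → QR.
(31/37) = -1 → non-residue.
Total quadratic residues among the 5: 2.

2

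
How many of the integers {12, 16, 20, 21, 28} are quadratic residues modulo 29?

(12/29) = -1 → non-residue.
(16/29) = +1 → QR.
(20/29) = +1 → QR.
(21/29) = -1 → non-residue.
(28/29) = +1 → QR.
Total quadratic residues among the 5: 3.

3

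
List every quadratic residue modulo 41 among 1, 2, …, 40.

1, 2, 4, 5, 8, 9, 10, 16, 18, 20, 21, 23, 25, 31, 32, 33, 36, 37, 39, 40

Square k = 1,…,20 (k and 41−k give the same square):
1²=1, 2²=4, 3²=9, 4²=16, 5²=25, 6²=36, 7²≡8, 8²≡23, 9²≡40, 10²≡18, 11²≡39, 12²≡21, 13²≡5, 14²≡32, 15²≡20, 16²≡10, 17²≡2, 18²≡37, 19²≡33, 20²≡31 (mod 41).
So the quadratic residues mod 41 are {1, 2, 4, 5, 8, 9, 10, 16, 18, 20, 21, 23, 25, 31, 32, 33, 36, 37, 39, 40}.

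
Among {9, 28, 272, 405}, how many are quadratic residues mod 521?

2

(9/521) = +1 → QR.
(28/521) = -1 → non-residue.
(272/521) = -1 → non-residue.
(405/521) = +1 → QR.
Total quadratic residues among the 4: 2.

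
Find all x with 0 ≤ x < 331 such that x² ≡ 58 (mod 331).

148, 183

Since 331 ≡ 3 (mod 4), a square root of 58 is 58^((331+1)/4) = 58^83 mod 331.
Repeated squaring: 58^2≡54, 58^4≡268, 58^8≡328, 58^16≡9, 58^32≡81, 58^64≡272 (mod 331).
58^83 = 58^(64+16+2+1) ≡ 183 (mod 331).
Check: 183² = 33489 ≡ 58 (mod 331). The two roots are 148 and 183.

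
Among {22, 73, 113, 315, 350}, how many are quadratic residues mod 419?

3

(22/419) = +1 → QR.
(73/419) = +1 → QR.
(113/419) = -1 → non-residue.
(315/419) = +1 → QR.
(350/419) = -1 → non-residue.
Total quadratic residues among the 5: 3.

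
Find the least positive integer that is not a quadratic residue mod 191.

7

(2/191) = +1, so 2 is a residue.
(3/191) = +1, so 3 is a residue.
(4/191) = +1, so 4 is a residue.
(5/191) = +1, so 5 is a residue.
(6/191) = +1, so 6 is a residue.
(7/191) = −1, so 7 is the smallest positive non-residue mod 191.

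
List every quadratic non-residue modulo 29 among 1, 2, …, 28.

2,3,8,10,11,12,14,15,17,18,19,21,26,27

Square k = 1,…,14 (k and 29−k give the same square):
1²=1, 2²=4, 3²=9, 4²=16, 5²=25, 6²≡7, 7²≡20, 8²≡6, 9²≡23, 10²≡13, 11²≡5, 12²≡28, 13²≡24, 14²≡22 (mod 29).
The residues are {1, 4, 5, 6, 7, 9, 13, 16, 20, 22, 23, 24, 25, 28}; the non-residues are the remaining 14 nonzero classes.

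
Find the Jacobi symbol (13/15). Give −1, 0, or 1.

-1

Reciprocity: 13 ≡ 1 and 15 ≡ 3 (mod 4), so (13/15) = +(15/13).
Reduce top mod 13: now compute (2/13).
Pull out 2: since 13 ≡ 5 (mod 8), (2/13) = -1.
Reached (1/13) = 1. Collecting the sign flips along the way, the symbol is -1.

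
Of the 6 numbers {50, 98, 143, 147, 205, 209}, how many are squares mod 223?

(50/223) = +1 → QR.
(98/223) = +1 → QR.
(143/223) = +1 → QR.
(147/223) = -1 → non-residue.
(205/223) = -1 → non-residue.
(209/223) = -1 → non-residue.
Total quadratic residues among the 6: 3.

3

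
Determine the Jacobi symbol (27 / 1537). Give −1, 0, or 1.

1

Reciprocity: 27 ≡ 3 and 1537 ≡ 1 (mod 4), so (27/1537) = +(1537/27).
Reduce top mod 27: now compute (25/27).
Reciprocity: 25 ≡ 1 and 27 ≡ 3 (mod 4), so (25/27) = +(27/25).
Reduce top mod 25: now compute (2/25).
Pull out 2: since 25 ≡ 1 (mod 8), (2/25) = +1.
Reached (1/25) = 1. Collecting the sign flips along the way, the symbol is +1.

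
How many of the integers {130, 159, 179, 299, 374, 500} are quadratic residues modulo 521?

2

(130/521) = +1 → QR.
(159/521) = -1 → non-residue.
(179/521) = -1 → non-residue.
(299/521) = -1 → non-residue.
(374/521) = -1 → non-residue.
(500/521) = +1 → QR.
Total quadratic residues among the 6: 2.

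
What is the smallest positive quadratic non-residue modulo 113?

3

(2/113) = +1, so 2 is a residue.
(3/113) = −1, so 3 is the smallest positive non-residue mod 113.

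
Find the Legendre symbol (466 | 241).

1

First reduce: 466 ≡ 225 (mod 241).
Reciprocity: 225 ≡ 1 and 241 ≡ 1 (mod 4), so (225/241) = +(241/225).
Reduce top mod 225: now compute (16/225).
Pull out 2^4: since 225 ≡ 1 (mod 8), (2/225) = +1, so (2/225)^4 = +1.
Reached (1/225) = 1. Collecting the sign flips along the way, the symbol is +1.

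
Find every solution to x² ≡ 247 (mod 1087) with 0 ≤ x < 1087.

360, 727

Since 1087 ≡ 3 (mod 4), a square root of 247 is 247^((1087+1)/4) = 247^272 mod 1087.
Repeated squaring: 247^2≡137, 247^4≡290, 247^8≡401, 247^16≡1012, 247^32≡190, 247^64≡229, 247^128≡265, 247^256≡657 (mod 1087).
247^272 = 247^(256+16) ≡ 727 (mod 1087).
Check: 727² = 528529 ≡ 247 (mod 1087). The two roots are 360 and 727.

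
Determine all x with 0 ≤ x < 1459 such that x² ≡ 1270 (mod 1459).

Since 1459 ≡ 3 (mod 4), a square root of 1270 is 1270^((1459+1)/4) = 1270^365 mod 1459.
Repeated squaring: 1270^2≡705, 1270^4≡965, 1270^8≡383, 1270^16≡789, 1270^32≡987, 1270^64≡1016, 1270^128≡743, 1270^256≡547 (mod 1459).
1270^365 = 1270^(256+64+32+8+4+1) ≡ 1261 (mod 1459).
Check: 1261² = 1590121 ≡ 1270 (mod 1459). The two roots are 198 and 1261.

198, 1261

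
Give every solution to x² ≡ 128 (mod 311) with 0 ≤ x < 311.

94, 217

Since 311 ≡ 3 (mod 4), a square root of 128 is 128^((311+1)/4) = 128^78 mod 311.
Repeated squaring: 128^2≡212, 128^4≡160, 128^8≡98, 128^16≡274, 128^32≡125, 128^64≡75 (mod 311).
128^78 = 128^(64+8+4+2) ≡ 94 (mod 311).
Check: 94² = 8836 ≡ 128 (mod 311). The two roots are 94 and 217.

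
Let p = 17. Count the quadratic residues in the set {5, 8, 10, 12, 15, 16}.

(5/17) = -1 → non-residue.
(8/17) = +1 → QR.
(10/17) = -1 → non-residue.
(12/17) = -1 → non-residue.
(15/17) = +1 → QR.
(16/17) = +1 → QR.
Total quadratic residues among the 6: 3.

3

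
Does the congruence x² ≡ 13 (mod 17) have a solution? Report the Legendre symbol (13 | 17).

Reciprocity: 13 ≡ 1 and 17 ≡ 1 (mod 4), so (13/17) = +(17/13).
Reduce top mod 13: now compute (4/13).
Pull out 2^2: since 13 ≡ 5 (mod 8), (2/13) = -1, so (2/13)^2 = +1.
Reached (1/13) = 1. Collecting the sign flips along the way, the symbol is +1.

1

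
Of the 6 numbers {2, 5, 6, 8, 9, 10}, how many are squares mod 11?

(2/11) = -1 → non-residue.
(5/11) = +1 → QR.
(6/11) = -1 → non-residue.
(8/11) = -1 → non-residue.
(9/11) = +1 → QR.
(10/11) = -1 → non-residue.
Total quadratic residues among the 6: 2.

2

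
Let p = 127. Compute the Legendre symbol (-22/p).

First reduce: -22 ≡ 105 (mod 127).
Reciprocity: 105 ≡ 1 and 127 ≡ 3 (mod 4), so (105/127) = +(127/105).
Reduce top mod 105: now compute (22/105).
Pull out 2: since 105 ≡ 1 (mod 8), (2/105) = +1.
Reciprocity: 11 ≡ 3 and 105 ≡ 1 (mod 4), so (11/105) = +(105/11).
Reduce top mod 11: now compute (6/11).
Pull out 2: since 11 ≡ 3 (mod 8), (2/11) = -1.
Reciprocity: 3 ≡ 3 and 11 ≡ 3 (mod 4), so (3/11) = −(11/3).
Reduce top mod 3: now compute (2/3).
Pull out 2: since 3 ≡ 3 (mod 8), (2/3) = -1.
Reached (1/3) = 1. Collecting the sign flips along the way, the symbol is -1.

-1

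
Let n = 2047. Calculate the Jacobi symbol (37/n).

1

Reciprocity: 37 ≡ 1 and 2047 ≡ 3 (mod 4), so (37/2047) = +(2047/37).
Reduce top mod 37: now compute (12/37).
Pull out 2^2: since 37 ≡ 5 (mod 8), (2/37) = -1, so (2/37)^2 = +1.
Reciprocity: 3 ≡ 3 and 37 ≡ 1 (mod 4), so (3/37) = +(37/3).
Reduce top mod 3: now compute (1/3).
Reached (1/3) = 1. Collecting the sign flips along the way, the symbol is +1.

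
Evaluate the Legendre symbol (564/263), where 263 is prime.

-1

Euler's criterion: (564/263) ≡ 38^131 (mod 263).
38^2 ≡ 129 (mod 263)
38^4 ≡ 72 (mod 263)
38^8 ≡ 187 (mod 263)
38^16 ≡ 253 (mod 263)
38^32 ≡ 100 (mod 263)
38^64 ≡ 6 (mod 263)
38^128 ≡ 36 (mod 263)
38^131 = 38^(128+2+1) ≡ 262 (mod 263).
Result is 262 ≡ −1, so (564/263) = −1.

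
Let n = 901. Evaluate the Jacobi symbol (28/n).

-1

Pull out 2^2: since 901 ≡ 5 (mod 8), (2/901) = -1, so (2/901)^2 = +1.
Reciprocity: 7 ≡ 3 and 901 ≡ 1 (mod 4), so (7/901) = +(901/7).
Reduce top mod 7: now compute (5/7).
Reciprocity: 5 ≡ 1 and 7 ≡ 3 (mod 4), so (5/7) = +(7/5).
Reduce top mod 5: now compute (2/5).
Pull out 2: since 5 ≡ 5 (mod 8), (2/5) = -1.
Reached (1/5) = 1. Collecting the sign flips along the way, the symbol is -1.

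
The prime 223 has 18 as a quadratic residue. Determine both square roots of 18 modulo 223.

45, 178

Since 223 ≡ 3 (mod 4), a square root of 18 is 18^((223+1)/4) = 18^56 mod 223.
Repeated squaring: 18^2≡101, 18^4≡166, 18^8≡127, 18^16≡73, 18^32≡200 (mod 223).
18^56 = 18^(32+16+8) ≡ 178 (mod 223).
Check: 178² = 31684 ≡ 18 (mod 223). The two roots are 45 and 178.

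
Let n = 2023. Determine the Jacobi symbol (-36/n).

First reduce: -36 ≡ 1987 (mod 2023).
Reciprocity: 1987 ≡ 3 and 2023 ≡ 3 (mod 4), so (1987/2023) = −(2023/1987).
Reduce top mod 1987: now compute (36/1987).
Pull out 2^2: since 1987 ≡ 3 (mod 8), (2/1987) = -1, so (2/1987)^2 = +1.
Reciprocity: 9 ≡ 1 and 1987 ≡ 3 (mod 4), so (9/1987) = +(1987/9).
Reduce top mod 9: now compute (7/9).
Reciprocity: 7 ≡ 3 and 9 ≡ 1 (mod 4), so (7/9) = +(9/7).
Reduce top mod 7: now compute (2/7).
Pull out 2: since 7 ≡ 7 (mod 8), (2/7) = +1.
Reached (1/7) = 1. Collecting the sign flips along the way, the symbol is -1.

-1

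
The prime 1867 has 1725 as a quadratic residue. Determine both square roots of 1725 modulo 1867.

220, 1647

Since 1867 ≡ 3 (mod 4), a square root of 1725 is 1725^((1867+1)/4) = 1725^467 mod 1867.
Repeated squaring: 1725^2≡1494, 1725^4≡971, 1725^8≡6, 1725^16≡36, 1725^32≡1296, 1725^64≡1183, 1725^128≡1106, 1725^256≡351 (mod 1867).
1725^467 = 1725^(256+128+64+16+2+1) ≡ 1647 (mod 1867).
Check: 1647² = 2712609 ≡ 1725 (mod 1867). The two roots are 220 and 1647.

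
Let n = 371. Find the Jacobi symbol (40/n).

-1

Pull out 2^3: since 371 ≡ 3 (mod 8), (2/371) = -1, so (2/371)^3 = -1.
Reciprocity: 5 ≡ 1 and 371 ≡ 3 (mod 4), so (5/371) = +(371/5).
Reduce top mod 5: now compute (1/5).
Reached (1/5) = 1. Collecting the sign flips along the way, the symbol is -1.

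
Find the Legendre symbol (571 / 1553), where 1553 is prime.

1

Reciprocity: 571 ≡ 3 and 1553 ≡ 1 (mod 4), so (571/1553) = +(1553/571).
Reduce top mod 571: now compute (411/571).
Reciprocity: 411 ≡ 3 and 571 ≡ 3 (mod 4), so (411/571) = −(571/411).
Reduce top mod 411: now compute (160/411).
Pull out 2^5: since 411 ≡ 3 (mod 8), (2/411) = -1, so (2/411)^5 = -1.
Reciprocity: 5 ≡ 1 and 411 ≡ 3 (mod 4), so (5/411) = +(411/5).
Reduce top mod 5: now compute (1/5).
Reached (1/5) = 1. Collecting the sign flips along the way, the symbol is +1.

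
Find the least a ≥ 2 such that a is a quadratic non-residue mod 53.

2

(2/53) = −1, so 2 is the smallest positive non-residue mod 53.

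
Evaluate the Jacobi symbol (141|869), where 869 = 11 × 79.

Reciprocity: 141 ≡ 1 and 869 ≡ 1 (mod 4), so (141/869) = +(869/141).
Reduce top mod 141: now compute (23/141).
Reciprocity: 23 ≡ 3 and 141 ≡ 1 (mod 4), so (23/141) = +(141/23).
Reduce top mod 23: now compute (3/23).
Reciprocity: 3 ≡ 3 and 23 ≡ 3 (mod 4), so (3/23) = −(23/3).
Reduce top mod 3: now compute (2/3).
Pull out 2: since 3 ≡ 3 (mod 8), (2/3) = -1.
Reached (1/3) = 1. Collecting the sign flips along the way, the symbol is +1.

1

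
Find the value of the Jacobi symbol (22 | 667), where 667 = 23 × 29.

-1

Pull out 2: since 667 ≡ 3 (mod 8), (2/667) = -1.
Reciprocity: 11 ≡ 3 and 667 ≡ 3 (mod 4), so (11/667) = −(667/11).
Reduce top mod 11: now compute (7/11).
Reciprocity: 7 ≡ 3 and 11 ≡ 3 (mod 4), so (7/11) = −(11/7).
Reduce top mod 7: now compute (4/7).
Pull out 2^2: since 7 ≡ 7 (mod 8), (2/7) = +1, so (2/7)^2 = +1.
Reached (1/7) = 1. Collecting the sign flips along the way, the symbol is -1.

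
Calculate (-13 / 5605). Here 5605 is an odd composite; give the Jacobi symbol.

-1

First reduce: -13 ≡ 5592 (mod 5605).
Pull out 2^3: since 5605 ≡ 5 (mod 8), (2/5605) = -1, so (2/5605)^3 = -1.
Reciprocity: 699 ≡ 3 and 5605 ≡ 1 (mod 4), so (699/5605) = +(5605/699).
Reduce top mod 699: now compute (13/699).
Reciprocity: 13 ≡ 1 and 699 ≡ 3 (mod 4), so (13/699) = +(699/13).
Reduce top mod 13: now compute (10/13).
Pull out 2: since 13 ≡ 5 (mod 8), (2/13) = -1.
Reciprocity: 5 ≡ 1 and 13 ≡ 1 (mod 4), so (5/13) = +(13/5).
Reduce top mod 5: now compute (3/5).
Reciprocity: 3 ≡ 3 and 5 ≡ 1 (mod 4), so (3/5) = +(5/3).
Reduce top mod 3: now compute (2/3).
Pull out 2: since 3 ≡ 3 (mod 8), (2/3) = -1.
Reached (1/3) = 1. Collecting the sign flips along the way, the symbol is -1.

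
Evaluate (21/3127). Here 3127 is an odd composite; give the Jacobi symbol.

-1

Reciprocity: 21 ≡ 1 and 3127 ≡ 3 (mod 4), so (21/3127) = +(3127/21).
Reduce top mod 21: now compute (19/21).
Reciprocity: 19 ≡ 3 and 21 ≡ 1 (mod 4), so (19/21) = +(21/19).
Reduce top mod 19: now compute (2/19).
Pull out 2: since 19 ≡ 3 (mod 8), (2/19) = -1.
Reached (1/19) = 1. Collecting the sign flips along the way, the symbol is -1.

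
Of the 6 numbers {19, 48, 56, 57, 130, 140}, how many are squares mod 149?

(19/149) = +1 → QR.
(48/149) = -1 → non-residue.
(56/149) = -1 → non-residue.
(57/149) = -1 → non-residue.
(130/149) = +1 → QR.
(140/149) = +1 → QR.
Total quadratic residues among the 6: 3.

3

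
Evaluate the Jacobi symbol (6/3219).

Pull out 2: since 3219 ≡ 3 (mod 8), (2/3219) = -1.
Reciprocity: 3 ≡ 3 and 3219 ≡ 3 (mod 4), so (3/3219) = −(3219/3).
Reduce top mod 3: now compute (0/3).
Top reduces to 0: gcd > 1, so the symbol is 0.

0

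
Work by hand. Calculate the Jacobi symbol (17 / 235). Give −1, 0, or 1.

Reciprocity: 17 ≡ 1 and 235 ≡ 3 (mod 4), so (17/235) = +(235/17).
Reduce top mod 17: now compute (14/17).
Pull out 2: since 17 ≡ 1 (mod 8), (2/17) = +1.
Reciprocity: 7 ≡ 3 and 17 ≡ 1 (mod 4), so (7/17) = +(17/7).
Reduce top mod 7: now compute (3/7).
Reciprocity: 3 ≡ 3 and 7 ≡ 3 (mod 4), so (3/7) = −(7/3).
Reduce top mod 3: now compute (1/3).
Reached (1/3) = 1. Collecting the sign flips along the way, the symbol is -1.

-1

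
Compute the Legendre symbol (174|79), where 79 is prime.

1

Euler's criterion: (174/79) ≡ 16^39 (mod 79).
16^2 ≡ 19 (mod 79)
16^4 ≡ 45 (mod 79)
16^8 ≡ 50 (mod 79)
16^16 ≡ 51 (mod 79)
16^32 ≡ 73 (mod 79)
16^39 = 16^(32+4+2+1) ≡ 1 (mod 79).
Result is 1, so (174/79) = 1.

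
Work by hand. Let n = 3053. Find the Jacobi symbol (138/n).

Pull out 2: since 3053 ≡ 5 (mod 8), (2/3053) = -1.
Reciprocity: 69 ≡ 1 and 3053 ≡ 1 (mod 4), so (69/3053) = +(3053/69).
Reduce top mod 69: now compute (17/69).
Reciprocity: 17 ≡ 1 and 69 ≡ 1 (mod 4), so (17/69) = +(69/17).
Reduce top mod 17: now compute (1/17).
Reached (1/17) = 1. Collecting the sign flips along the way, the symbol is -1.

-1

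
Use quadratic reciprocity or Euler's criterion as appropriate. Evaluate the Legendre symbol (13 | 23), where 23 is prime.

1

Euler's criterion: (13/23) ≡ 13^11 (mod 23).
13^2 ≡ 8 (mod 23)
13^4 ≡ 18 (mod 23)
13^8 ≡ 2 (mod 23)
13^11 = 13^(8+2+1) ≡ 1 (mod 23).
Result is 1, so (13/23) = 1.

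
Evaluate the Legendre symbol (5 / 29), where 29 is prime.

1

Reciprocity: 5 ≡ 1 and 29 ≡ 1 (mod 4), so (5/29) = +(29/5).
Reduce top mod 5: now compute (4/5).
Pull out 2^2: since 5 ≡ 5 (mod 8), (2/5) = -1, so (2/5)^2 = +1.
Reached (1/5) = 1. Collecting the sign flips along the way, the symbol is +1.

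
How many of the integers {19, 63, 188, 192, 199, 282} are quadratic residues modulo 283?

2

(19/283) = -1 → non-residue.
(63/283) = +1 → QR.
(188/283) = -1 → non-residue.
(192/283) = -1 → non-residue.
(199/283) = +1 → QR.
(282/283) = -1 → non-residue.
Total quadratic residues among the 6: 2.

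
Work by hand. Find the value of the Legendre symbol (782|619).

First reduce: 782 ≡ 163 (mod 619).
Reciprocity: 163 ≡ 3 and 619 ≡ 3 (mod 4), so (163/619) = −(619/163).
Reduce top mod 163: now compute (130/163).
Pull out 2: since 163 ≡ 3 (mod 8), (2/163) = -1.
Reciprocity: 65 ≡ 1 and 163 ≡ 3 (mod 4), so (65/163) = +(163/65).
Reduce top mod 65: now compute (33/65).
Reciprocity: 33 ≡ 1 and 65 ≡ 1 (mod 4), so (33/65) = +(65/33).
Reduce top mod 33: now compute (32/33).
Pull out 2^5: since 33 ≡ 1 (mod 8), (2/33) = +1, so (2/33)^5 = +1.
Reached (1/33) = 1. Collecting the sign flips along the way, the symbol is +1.

1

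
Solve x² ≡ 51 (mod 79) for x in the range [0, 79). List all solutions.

Since 79 ≡ 3 (mod 4), a square root of 51 is 51^((79+1)/4) = 51^20 mod 79.
Repeated squaring: 51^2≡73, 51^4≡36, 51^8≡32, 51^16≡76 (mod 79).
51^20 = 51^(16+4) ≡ 50 (mod 79).
Check: 50² = 2500 ≡ 51 (mod 79). The two roots are 29 and 50.

29, 50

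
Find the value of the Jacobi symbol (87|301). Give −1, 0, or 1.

Reciprocity: 87 ≡ 3 and 301 ≡ 1 (mod 4), so (87/301) = +(301/87).
Reduce top mod 87: now compute (40/87).
Pull out 2^3: since 87 ≡ 7 (mod 8), (2/87) = +1, so (2/87)^3 = +1.
Reciprocity: 5 ≡ 1 and 87 ≡ 3 (mod 4), so (5/87) = +(87/5).
Reduce top mod 5: now compute (2/5).
Pull out 2: since 5 ≡ 5 (mod 8), (2/5) = -1.
Reached (1/5) = 1. Collecting the sign flips along the way, the symbol is -1.

-1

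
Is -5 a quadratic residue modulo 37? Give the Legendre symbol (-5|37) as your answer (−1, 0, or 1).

First reduce: -5 ≡ 32 (mod 37).
Pull out 2^5: since 37 ≡ 5 (mod 8), (2/37) = -1, so (2/37)^5 = -1.
Reached (1/37) = 1. Collecting the sign flips along the way, the symbol is -1.

-1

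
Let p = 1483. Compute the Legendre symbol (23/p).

Reciprocity: 23 ≡ 3 and 1483 ≡ 3 (mod 4), so (23/1483) = −(1483/23).
Reduce top mod 23: now compute (11/23).
Reciprocity: 11 ≡ 3 and 23 ≡ 3 (mod 4), so (11/23) = −(23/11).
Reduce top mod 11: now compute (1/11).
Reached (1/11) = 1. Collecting the sign flips along the way, the symbol is +1.

1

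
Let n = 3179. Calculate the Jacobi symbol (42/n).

Pull out 2: since 3179 ≡ 3 (mod 8), (2/3179) = -1.
Reciprocity: 21 ≡ 1 and 3179 ≡ 3 (mod 4), so (21/3179) = +(3179/21).
Reduce top mod 21: now compute (8/21).
Pull out 2^3: since 21 ≡ 5 (mod 8), (2/21) = -1, so (2/21)^3 = -1.
Reached (1/21) = 1. Collecting the sign flips along the way, the symbol is +1.

1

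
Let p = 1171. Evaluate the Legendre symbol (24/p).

Pull out 2^3: since 1171 ≡ 3 (mod 8), (2/1171) = -1, so (2/1171)^3 = -1.
Reciprocity: 3 ≡ 3 and 1171 ≡ 3 (mod 4), so (3/1171) = −(1171/3).
Reduce top mod 3: now compute (1/3).
Reached (1/3) = 1. Collecting the sign flips along the way, the symbol is +1.

1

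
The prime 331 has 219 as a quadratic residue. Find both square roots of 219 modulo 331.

Since 331 ≡ 3 (mod 4), a square root of 219 is 219^((331+1)/4) = 219^83 mod 331.
Repeated squaring: 219^2≡297, 219^4≡163, 219^8≡89, 219^16≡308, 219^32≡198, 219^64≡146 (mod 331).
219^83 = 219^(64+16+2+1) ≡ 259 (mod 331).
Check: 259² = 67081 ≡ 219 (mod 331). The two roots are 72 and 259.

72, 259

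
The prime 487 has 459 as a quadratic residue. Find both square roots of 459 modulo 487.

73, 414

Since 487 ≡ 3 (mod 4), a square root of 459 is 459^((487+1)/4) = 459^122 mod 487.
Repeated squaring: 459^2≡297, 459^4≡62, 459^8≡435, 459^16≡269, 459^32≡285, 459^64≡383 (mod 487).
459^122 = 459^(64+32+16+8+2) ≡ 73 (mod 487).
Check: 73² = 5329 ≡ 459 (mod 487). The two roots are 73 and 414.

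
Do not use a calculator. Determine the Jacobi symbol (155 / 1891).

Reciprocity: 155 ≡ 3 and 1891 ≡ 3 (mod 4), so (155/1891) = −(1891/155).
Reduce top mod 155: now compute (31/155).
Reciprocity: 31 ≡ 3 and 155 ≡ 3 (mod 4), so (31/155) = −(155/31).
Reduce top mod 31: now compute (0/31).
Top reduces to 0: gcd > 1, so the symbol is 0.

0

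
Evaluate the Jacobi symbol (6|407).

Pull out 2: since 407 ≡ 7 (mod 8), (2/407) = +1.
Reciprocity: 3 ≡ 3 and 407 ≡ 3 (mod 4), so (3/407) = −(407/3).
Reduce top mod 3: now compute (2/3).
Pull out 2: since 3 ≡ 3 (mod 8), (2/3) = -1.
Reached (1/3) = 1. Collecting the sign flips along the way, the symbol is +1.

1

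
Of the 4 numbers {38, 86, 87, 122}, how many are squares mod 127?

3

(38/127) = +1 → QR.
(86/127) = -1 → non-residue.
(87/127) = +1 → QR.
(122/127) = +1 → QR.
Total quadratic residues among the 4: 3.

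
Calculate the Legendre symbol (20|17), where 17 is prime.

Euler's criterion: (20/17) ≡ 3^8 (mod 17).
3^2 ≡ 9 (mod 17)
3^4 ≡ 13 (mod 17)
3^8 ≡ 16 (mod 17)
3^8 = 3^(8) ≡ 16 (mod 17).
Result is 16 ≡ −1, so (20/17) = −1.

-1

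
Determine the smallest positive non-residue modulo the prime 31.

3

(2/31) = +1, so 2 is a residue.
(3/31) = −1, so 3 is the smallest positive non-residue mod 31.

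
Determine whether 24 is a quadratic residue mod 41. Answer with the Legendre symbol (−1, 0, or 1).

-1

Pull out 2^3: since 41 ≡ 1 (mod 8), (2/41) = +1, so (2/41)^3 = +1.
Reciprocity: 3 ≡ 3 and 41 ≡ 1 (mod 4), so (3/41) = +(41/3).
Reduce top mod 3: now compute (2/3).
Pull out 2: since 3 ≡ 3 (mod 8), (2/3) = -1.
Reached (1/3) = 1. Collecting the sign flips along the way, the symbol is -1.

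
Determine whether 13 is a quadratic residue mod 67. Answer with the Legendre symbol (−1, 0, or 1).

Reciprocity: 13 ≡ 1 and 67 ≡ 3 (mod 4), so (13/67) = +(67/13).
Reduce top mod 13: now compute (2/13).
Pull out 2: since 13 ≡ 5 (mod 8), (2/13) = -1.
Reached (1/13) = 1. Collecting the sign flips along the way, the symbol is -1.

-1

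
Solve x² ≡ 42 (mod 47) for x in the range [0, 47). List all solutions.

Since 47 ≡ 3 (mod 4), a square root of 42 is 42^((47+1)/4) = 42^12 mod 47.
Repeated squaring: 42^2≡25, 42^4≡14, 42^8≡8 (mod 47).
42^12 = 42^(8+4) ≡ 18 (mod 47).
Check: 18² = 324 ≡ 42 (mod 47). The two roots are 18 and 29.

18, 29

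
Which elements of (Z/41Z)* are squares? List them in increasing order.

1,2,4,5,8,9,10,16,18,20,21,23,25,31,32,33,36,37,39,40

Square k = 1,…,20 (k and 41−k give the same square):
1²=1, 2²=4, 3²=9, 4²=16, 5²=25, 6²=36, 7²≡8, 8²≡23, 9²≡40, 10²≡18, 11²≡39, 12²≡21, 13²≡5, 14²≡32, 15²≡20, 16²≡10, 17²≡2, 18²≡37, 19²≡33, 20²≡31 (mod 41).
So the quadratic residues mod 41 are {1, 2, 4, 5, 8, 9, 10, 16, 18, 20, 21, 23, 25, 31, 32, 33, 36, 37, 39, 40}.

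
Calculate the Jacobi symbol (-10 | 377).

First reduce: -10 ≡ 367 (mod 377).
Reciprocity: 367 ≡ 3 and 377 ≡ 1 (mod 4), so (367/377) = +(377/367).
Reduce top mod 367: now compute (10/367).
Pull out 2: since 367 ≡ 7 (mod 8), (2/367) = +1.
Reciprocity: 5 ≡ 1 and 367 ≡ 3 (mod 4), so (5/367) = +(367/5).
Reduce top mod 5: now compute (2/5).
Pull out 2: since 5 ≡ 5 (mod 8), (2/5) = -1.
Reached (1/5) = 1. Collecting the sign flips along the way, the symbol is -1.

-1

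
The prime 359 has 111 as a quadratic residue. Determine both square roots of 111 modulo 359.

Since 359 ≡ 3 (mod 4), a square root of 111 is 111^((359+1)/4) = 111^90 mod 359.
Repeated squaring: 111^2≡115, 111^4≡301, 111^8≡133, 111^16≡98, 111^32≡270, 111^64≡23 (mod 359).
111^90 = 111^(64+16+8+2) ≡ 160 (mod 359).
Check: 160² = 25600 ≡ 111 (mod 359). The two roots are 160 and 199.

160, 199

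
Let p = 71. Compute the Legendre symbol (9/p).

1

Reciprocity: 9 ≡ 1 and 71 ≡ 3 (mod 4), so (9/71) = +(71/9).
Reduce top mod 9: now compute (8/9).
Pull out 2^3: since 9 ≡ 1 (mod 8), (2/9) = +1, so (2/9)^3 = +1.
Reached (1/9) = 1. Collecting the sign flips along the way, the symbol is +1.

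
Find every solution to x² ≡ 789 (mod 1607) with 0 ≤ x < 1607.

Since 1607 ≡ 3 (mod 4), a square root of 789 is 789^((1607+1)/4) = 789^402 mod 1607.
Repeated squaring: 789^2≡612, 789^4≡113, 789^8≡1520, 789^16≡1141, 789^32≡211, 789^64≡1132, 789^128≡645, 789^256≡1419 (mod 1607).
789^402 = 789^(256+128+16+2) ≡ 647 (mod 1607).
Check: 647² = 418609 ≡ 789 (mod 1607). The two roots are 647 and 960.

647, 960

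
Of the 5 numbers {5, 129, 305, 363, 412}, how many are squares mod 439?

(5/439) = +1 → QR.
(129/439) = +1 → QR.
(305/439) = +1 → QR.
(363/439) = -1 → non-residue.
(412/439) = +1 → QR.
Total quadratic residues among the 5: 4.

4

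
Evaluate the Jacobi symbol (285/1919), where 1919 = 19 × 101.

0

Reciprocity: 285 ≡ 1 and 1919 ≡ 3 (mod 4), so (285/1919) = +(1919/285).
Reduce top mod 285: now compute (209/285).
Reciprocity: 209 ≡ 1 and 285 ≡ 1 (mod 4), so (209/285) = +(285/209).
Reduce top mod 209: now compute (76/209).
Pull out 2^2: since 209 ≡ 1 (mod 8), (2/209) = +1, so (2/209)^2 = +1.
Reciprocity: 19 ≡ 3 and 209 ≡ 1 (mod 4), so (19/209) = +(209/19).
Reduce top mod 19: now compute (0/19).
Top reduces to 0: gcd > 1, so the symbol is 0.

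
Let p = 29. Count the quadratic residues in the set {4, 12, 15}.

(4/29) = +1 → QR.
(12/29) = -1 → non-residue.
(15/29) = -1 → non-residue.
Total quadratic residues among the 3: 1.

1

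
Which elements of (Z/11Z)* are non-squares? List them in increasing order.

Square k = 1,…,5 (k and 11−k give the same square):
1²=1, 2²=4, 3²=9, 4²≡5, 5²≡3 (mod 11).
The residues are {1, 3, 4, 5, 9}; the non-residues are the remaining 5 nonzero classes.

2,6,7,8,10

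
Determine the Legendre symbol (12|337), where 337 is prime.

Euler's criterion: (12/337) ≡ 12^168 (mod 337).
12^2 ≡ 144 (mod 337)
12^4 ≡ 179 (mod 337)
12^8 ≡ 26 (mod 337)
12^16 ≡ 2 (mod 337)
12^32 ≡ 4 (mod 337)
12^64 ≡ 16 (mod 337)
12^128 ≡ 256 (mod 337)
12^168 = 12^(128+32+8) ≡ 1 (mod 337).
Result is 1, so (12/337) = 1.

1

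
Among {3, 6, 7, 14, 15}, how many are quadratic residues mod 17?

(3/17) = -1 → non-residue.
(6/17) = -1 → non-residue.
(7/17) = -1 → non-residue.
(14/17) = -1 → non-residue.
(15/17) = +1 → QR.
Total quadratic residues among the 5: 1.

1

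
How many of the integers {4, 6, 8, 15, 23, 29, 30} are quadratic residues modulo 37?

2

(4/37) = +1 → QR.
(6/37) = -1 → non-residue.
(8/37) = -1 → non-residue.
(15/37) = -1 → non-residue.
(23/37) = -1 → non-residue.
(29/37) = -1 → non-residue.
(30/37) = +1 → QR.
Total quadratic residues among the 7: 2.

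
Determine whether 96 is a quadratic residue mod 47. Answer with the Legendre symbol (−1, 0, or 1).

First reduce: 96 ≡ 2 (mod 47).
Pull out 2: since 47 ≡ 7 (mod 8), (2/47) = +1.
Reached (1/47) = 1. Collecting the sign flips along the way, the symbol is +1.

1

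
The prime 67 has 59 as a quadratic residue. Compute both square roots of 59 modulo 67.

27, 40

Since 67 ≡ 3 (mod 4), a square root of 59 is 59^((67+1)/4) = 59^17 mod 67.
Repeated squaring: 59^2≡64, 59^4≡9, 59^8≡14, 59^16≡62 (mod 67).
59^17 = 59^(16+1) ≡ 40 (mod 67).
Check: 40² = 1600 ≡ 59 (mod 67). The two roots are 27 and 40.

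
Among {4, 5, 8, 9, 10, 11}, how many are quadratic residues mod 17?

3

(4/17) = +1 → QR.
(5/17) = -1 → non-residue.
(8/17) = +1 → QR.
(9/17) = +1 → QR.
(10/17) = -1 → non-residue.
(11/17) = -1 → non-residue.
Total quadratic residues among the 6: 3.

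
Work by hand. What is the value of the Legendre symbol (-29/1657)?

1

First reduce: -29 ≡ 1628 (mod 1657).
Pull out 2^2: since 1657 ≡ 1 (mod 8), (2/1657) = +1, so (2/1657)^2 = +1.
Reciprocity: 407 ≡ 3 and 1657 ≡ 1 (mod 4), so (407/1657) = +(1657/407).
Reduce top mod 407: now compute (29/407).
Reciprocity: 29 ≡ 1 and 407 ≡ 3 (mod 4), so (29/407) = +(407/29).
Reduce top mod 29: now compute (1/29).
Reached (1/29) = 1. Collecting the sign flips along the way, the symbol is +1.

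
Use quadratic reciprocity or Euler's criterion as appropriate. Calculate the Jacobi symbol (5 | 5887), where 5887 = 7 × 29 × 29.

Reciprocity: 5 ≡ 1 and 5887 ≡ 3 (mod 4), so (5/5887) = +(5887/5).
Reduce top mod 5: now compute (2/5).
Pull out 2: since 5 ≡ 5 (mod 8), (2/5) = -1.
Reached (1/5) = 1. Collecting the sign flips along the way, the symbol is -1.

-1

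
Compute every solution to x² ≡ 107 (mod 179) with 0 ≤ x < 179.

Since 179 ≡ 3 (mod 4), a square root of 107 is 107^((179+1)/4) = 107^45 mod 179.
Repeated squaring: 107^2≡172, 107^4≡49, 107^8≡74, 107^16≡106, 107^32≡138 (mod 179).
107^45 = 107^(32+8+4+1) ≡ 110 (mod 179).
Check: 110² = 12100 ≡ 107 (mod 179). The two roots are 69 and 110.

69, 110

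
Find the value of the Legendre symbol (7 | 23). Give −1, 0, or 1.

Reciprocity: 7 ≡ 3 and 23 ≡ 3 (mod 4), so (7/23) = −(23/7).
Reduce top mod 7: now compute (2/7).
Pull out 2: since 7 ≡ 7 (mod 8), (2/7) = +1.
Reached (1/7) = 1. Collecting the sign flips along the way, the symbol is -1.

-1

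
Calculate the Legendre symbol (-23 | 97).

-1

First reduce: -23 ≡ 74 (mod 97).
Pull out 2: since 97 ≡ 1 (mod 8), (2/97) = +1.
Reciprocity: 37 ≡ 1 and 97 ≡ 1 (mod 4), so (37/97) = +(97/37).
Reduce top mod 37: now compute (23/37).
Reciprocity: 23 ≡ 3 and 37 ≡ 1 (mod 4), so (23/37) = +(37/23).
Reduce top mod 23: now compute (14/23).
Pull out 2: since 23 ≡ 7 (mod 8), (2/23) = +1.
Reciprocity: 7 ≡ 3 and 23 ≡ 3 (mod 4), so (7/23) = −(23/7).
Reduce top mod 7: now compute (2/7).
Pull out 2: since 7 ≡ 7 (mod 8), (2/7) = +1.
Reached (1/7) = 1. Collecting the sign flips along the way, the symbol is -1.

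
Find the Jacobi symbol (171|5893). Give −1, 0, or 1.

Reciprocity: 171 ≡ 3 and 5893 ≡ 1 (mod 4), so (171/5893) = +(5893/171).
Reduce top mod 171: now compute (79/171).
Reciprocity: 79 ≡ 3 and 171 ≡ 3 (mod 4), so (79/171) = −(171/79).
Reduce top mod 79: now compute (13/79).
Reciprocity: 13 ≡ 1 and 79 ≡ 3 (mod 4), so (13/79) = +(79/13).
Reduce top mod 13: now compute (1/13).
Reached (1/13) = 1. Collecting the sign flips along the way, the symbol is -1.

-1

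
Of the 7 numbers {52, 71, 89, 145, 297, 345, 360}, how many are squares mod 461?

2

(52/461) = -1 → non-residue.
(71/461) = -1 → non-residue.
(89/461) = +1 → QR.
(145/461) = -1 → non-residue.
(297/461) = +1 → QR.
(345/461) = -1 → non-residue.
(360/461) = -1 → non-residue.
Total quadratic residues among the 7: 2.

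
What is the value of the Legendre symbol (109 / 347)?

Reciprocity: 109 ≡ 1 and 347 ≡ 3 (mod 4), so (109/347) = +(347/109).
Reduce top mod 109: now compute (20/109).
Pull out 2^2: since 109 ≡ 5 (mod 8), (2/109) = -1, so (2/109)^2 = +1.
Reciprocity: 5 ≡ 1 and 109 ≡ 1 (mod 4), so (5/109) = +(109/5).
Reduce top mod 5: now compute (4/5).
Pull out 2^2: since 5 ≡ 5 (mod 8), (2/5) = -1, so (2/5)^2 = +1.
Reached (1/5) = 1. Collecting the sign flips along the way, the symbol is +1.

1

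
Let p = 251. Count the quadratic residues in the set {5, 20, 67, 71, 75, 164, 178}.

5

(5/251) = +1 → QR.
(20/251) = +1 → QR.
(67/251) = +1 → QR.
(71/251) = -1 → non-residue.
(75/251) = +1 → QR.
(164/251) = +1 → QR.
(178/251) = -1 → non-residue.
Total quadratic residues among the 7: 5.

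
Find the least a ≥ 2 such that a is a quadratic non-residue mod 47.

(2/47) = +1, so 2 is a residue.
(3/47) = +1, so 3 is a residue.
(4/47) = +1, so 4 is a residue.
(5/47) = −1, so 5 is the smallest positive non-residue mod 47.

5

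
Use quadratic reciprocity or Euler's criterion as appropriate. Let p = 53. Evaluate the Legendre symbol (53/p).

0

First reduce: 53 ≡ 0 (mod 53).
Top reduces to 0: gcd > 1, so the symbol is 0.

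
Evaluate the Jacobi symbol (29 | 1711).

0

Reciprocity: 29 ≡ 1 and 1711 ≡ 3 (mod 4), so (29/1711) = +(1711/29).
Reduce top mod 29: now compute (0/29).
Top reduces to 0: gcd > 1, so the symbol is 0.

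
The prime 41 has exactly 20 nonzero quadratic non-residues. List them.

Square k = 1,…,20 (k and 41−k give the same square):
1²=1, 2²=4, 3²=9, 4²=16, 5²=25, 6²=36, 7²≡8, 8²≡23, 9²≡40, 10²≡18, 11²≡39, 12²≡21, 13²≡5, 14²≡32, 15²≡20, 16²≡10, 17²≡2, 18²≡37, 19²≡33, 20²≡31 (mod 41).
The residues are {1, 2, 4, 5, 8, 9, 10, 16, 18, 20, 21, 23, 25, 31, 32, 33, 36, 37, 39, 40}; the non-residues are the remaining 20 nonzero classes.

3 6 7 11 12 13 14 15 17 19 22 24 26 27 28 29 30 34 35 38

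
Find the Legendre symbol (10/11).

Pull out 2: since 11 ≡ 3 (mod 8), (2/11) = -1.
Reciprocity: 5 ≡ 1 and 11 ≡ 3 (mod 4), so (5/11) = +(11/5).
Reduce top mod 5: now compute (1/5).
Reached (1/5) = 1. Collecting the sign flips along the way, the symbol is -1.

-1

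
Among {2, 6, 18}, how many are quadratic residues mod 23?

3

(2/23) = +1 → QR.
(6/23) = +1 → QR.
(18/23) = +1 → QR.
Total quadratic residues among the 3: 3.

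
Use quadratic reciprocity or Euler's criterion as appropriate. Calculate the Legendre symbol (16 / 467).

Euler's criterion: (16/467) ≡ 16^233 (mod 467).
16^2 ≡ 256 (mod 467)
16^4 ≡ 156 (mod 467)
16^8 ≡ 52 (mod 467)
16^16 ≡ 369 (mod 467)
16^32 ≡ 264 (mod 467)
16^64 ≡ 113 (mod 467)
16^128 ≡ 160 (mod 467)
16^233 = 16^(128+64+32+8+1) ≡ 1 (mod 467).
Result is 1, so (16/467) = 1.

1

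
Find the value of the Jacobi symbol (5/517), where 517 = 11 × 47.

Reciprocity: 5 ≡ 1 and 517 ≡ 1 (mod 4), so (5/517) = +(517/5).
Reduce top mod 5: now compute (2/5).
Pull out 2: since 5 ≡ 5 (mod 8), (2/5) = -1.
Reached (1/5) = 1. Collecting the sign flips along the way, the symbol is -1.

-1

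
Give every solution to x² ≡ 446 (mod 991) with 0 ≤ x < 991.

291, 700

Since 991 ≡ 3 (mod 4), a square root of 446 is 446^((991+1)/4) = 446^248 mod 991.
Repeated squaring: 446^2≡716, 446^4≡309, 446^8≡345, 446^16≡105, 446^32≡124, 446^64≡511, 446^128≡488 (mod 991).
446^248 = 446^(128+64+32+16+8) ≡ 291 (mod 991).
Check: 291² = 84681 ≡ 446 (mod 991). The two roots are 291 and 700.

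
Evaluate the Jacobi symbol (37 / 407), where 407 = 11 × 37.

0

Reciprocity: 37 ≡ 1 and 407 ≡ 3 (mod 4), so (37/407) = +(407/37).
Reduce top mod 37: now compute (0/37).
Top reduces to 0: gcd > 1, so the symbol is 0.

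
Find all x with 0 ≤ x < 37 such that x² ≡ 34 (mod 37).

37 ≡ 1 (mod 4), so we find a root by search.
Trying successive values, 16² = 256 ≡ 34 (mod 37). The other root is 37 − 16 = 21.

16, 21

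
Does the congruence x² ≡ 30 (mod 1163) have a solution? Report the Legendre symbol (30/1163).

Pull out 2: since 1163 ≡ 3 (mod 8), (2/1163) = -1.
Reciprocity: 15 ≡ 3 and 1163 ≡ 3 (mod 4), so (15/1163) = −(1163/15).
Reduce top mod 15: now compute (8/15).
Pull out 2^3: since 15 ≡ 7 (mod 8), (2/15) = +1, so (2/15)^3 = +1.
Reached (1/15) = 1. Collecting the sign flips along the way, the symbol is +1.

1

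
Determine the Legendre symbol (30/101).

1

Euler's criterion: (30/101) ≡ 30^50 (mod 101).
30^2 ≡ 92 (mod 101)
30^4 ≡ 81 (mod 101)
30^8 ≡ 97 (mod 101)
30^16 ≡ 16 (mod 101)
30^32 ≡ 54 (mod 101)
30^50 = 30^(32+16+2) ≡ 1 (mod 101).
Result is 1, so (30/101) = 1.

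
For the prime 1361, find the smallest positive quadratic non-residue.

3

(2/1361) = +1, so 2 is a residue.
(3/1361) = −1, so 3 is the smallest positive non-residue mod 1361.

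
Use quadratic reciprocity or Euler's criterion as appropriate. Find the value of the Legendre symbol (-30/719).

-1

First reduce: -30 ≡ 689 (mod 719).
Reciprocity: 689 ≡ 1 and 719 ≡ 3 (mod 4), so (689/719) = +(719/689).
Reduce top mod 689: now compute (30/689).
Pull out 2: since 689 ≡ 1 (mod 8), (2/689) = +1.
Reciprocity: 15 ≡ 3 and 689 ≡ 1 (mod 4), so (15/689) = +(689/15).
Reduce top mod 15: now compute (14/15).
Pull out 2: since 15 ≡ 7 (mod 8), (2/15) = +1.
Reciprocity: 7 ≡ 3 and 15 ≡ 3 (mod 4), so (7/15) = −(15/7).
Reduce top mod 7: now compute (1/7).
Reached (1/7) = 1. Collecting the sign flips along the way, the symbol is -1.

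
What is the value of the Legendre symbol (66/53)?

First reduce: 66 ≡ 13 (mod 53).
Reciprocity: 13 ≡ 1 and 53 ≡ 1 (mod 4), so (13/53) = +(53/13).
Reduce top mod 13: now compute (1/13).
Reached (1/13) = 1. Collecting the sign flips along the way, the symbol is +1.

1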